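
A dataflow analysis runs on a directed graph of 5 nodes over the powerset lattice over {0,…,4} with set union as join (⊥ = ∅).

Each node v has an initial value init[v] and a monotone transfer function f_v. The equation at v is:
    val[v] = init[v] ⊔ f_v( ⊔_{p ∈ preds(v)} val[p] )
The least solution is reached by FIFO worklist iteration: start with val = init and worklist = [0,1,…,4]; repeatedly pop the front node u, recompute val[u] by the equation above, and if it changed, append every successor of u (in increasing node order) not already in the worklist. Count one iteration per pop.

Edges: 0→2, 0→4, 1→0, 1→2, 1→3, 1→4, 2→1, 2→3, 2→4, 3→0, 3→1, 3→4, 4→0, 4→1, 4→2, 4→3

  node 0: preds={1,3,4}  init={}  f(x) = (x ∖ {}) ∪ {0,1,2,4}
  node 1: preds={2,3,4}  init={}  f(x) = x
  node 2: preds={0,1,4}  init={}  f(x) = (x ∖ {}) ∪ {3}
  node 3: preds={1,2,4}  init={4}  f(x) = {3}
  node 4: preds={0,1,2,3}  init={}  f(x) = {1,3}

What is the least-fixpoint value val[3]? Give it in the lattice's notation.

{3,4}

Trace (11 dequeues):
  [1] u=0 | in {4} | out {0,1,2,4} | prev {} | push {}
  [2] u=1 | in {4} | out {4} | prev {} | push {0}
  [3] u=2 | in {0,1,2,4} | out {0,1,2,3,4} | prev {} | push {1}
  [4] u=3 | in {0,1,2,3,4} | out {3,4} | prev {4} | push {}
  [5] u=4 | in {0,1,2,3,4} | out {1,3} | prev {} | push {2,3}
  [6] u=0 | in {1,3,4} | out {0,1,2,3,4} | prev {0,1,2,4} | push {4}
  [7] u=1 | in {0,1,2,3,4} | out {0,1,2,3,4} | prev {4} | push {0}
  [8] u=2 | in {0,1,2,3,4} | out {0,1,2,3,4} | ==
  [9] u=3 | in {0,1,2,3,4} | out {3,4} | ==
  [10] u=4 | in {0,1,2,3,4} | out {1,3} | ==
  [11] u=0 | in {0,1,2,3,4} | out {0,1,2,3,4} | ==

Converged values:
  [0] {0,1,2,3,4}
  [1] {0,1,2,3,4}
  [2] {0,1,2,3,4}
  [3] {3,4}
  [4] {1,3}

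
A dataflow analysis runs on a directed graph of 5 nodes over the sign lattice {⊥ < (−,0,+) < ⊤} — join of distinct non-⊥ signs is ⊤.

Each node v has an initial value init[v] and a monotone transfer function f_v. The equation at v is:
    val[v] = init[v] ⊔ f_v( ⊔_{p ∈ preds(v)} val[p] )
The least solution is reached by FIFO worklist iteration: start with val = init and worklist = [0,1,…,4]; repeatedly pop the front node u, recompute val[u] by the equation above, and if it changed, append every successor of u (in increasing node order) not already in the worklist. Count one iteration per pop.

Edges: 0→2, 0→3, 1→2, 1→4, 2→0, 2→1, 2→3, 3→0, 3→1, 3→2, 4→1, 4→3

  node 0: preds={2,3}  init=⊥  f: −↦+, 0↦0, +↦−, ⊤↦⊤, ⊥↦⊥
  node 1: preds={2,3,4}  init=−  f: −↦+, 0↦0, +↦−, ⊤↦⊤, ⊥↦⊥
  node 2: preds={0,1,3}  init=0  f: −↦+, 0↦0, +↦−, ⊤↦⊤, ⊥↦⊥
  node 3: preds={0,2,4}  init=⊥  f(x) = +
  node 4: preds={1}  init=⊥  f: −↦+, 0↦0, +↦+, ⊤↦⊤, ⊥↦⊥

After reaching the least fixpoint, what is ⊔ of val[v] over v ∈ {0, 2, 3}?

Iteration log — 9 steps:
  step 1. node 0  ⊔preds=0  new=0  old=⊥  +wl: 
  step 2. node 1  ⊔preds=0  new=⊤  old=−  +wl: 
  step 3. node 2  ⊔preds=⊤  new=⊤  old=0  +wl: 0,1
  step 4. node 3  ⊔preds=⊤  new=+  old=⊥  +wl: 2
  step 5. node 4  ⊔preds=⊤  new=⊤  old=⊥  +wl: 3
  step 6. node 0  ⊔preds=⊤  new=⊤  old=0  +wl: 
  step 7. node 1  ⊔preds=⊤  new=⊤  stable
  step 8. node 2  ⊔preds=⊤  new=⊤  stable
  step 9. node 3  ⊔preds=⊤  new=+  stable

Least fixpoint reached:
  node 0: ⊤
  node 1: ⊤
  node 2: ⊤
  node 3: +
  node 4: ⊤

⊤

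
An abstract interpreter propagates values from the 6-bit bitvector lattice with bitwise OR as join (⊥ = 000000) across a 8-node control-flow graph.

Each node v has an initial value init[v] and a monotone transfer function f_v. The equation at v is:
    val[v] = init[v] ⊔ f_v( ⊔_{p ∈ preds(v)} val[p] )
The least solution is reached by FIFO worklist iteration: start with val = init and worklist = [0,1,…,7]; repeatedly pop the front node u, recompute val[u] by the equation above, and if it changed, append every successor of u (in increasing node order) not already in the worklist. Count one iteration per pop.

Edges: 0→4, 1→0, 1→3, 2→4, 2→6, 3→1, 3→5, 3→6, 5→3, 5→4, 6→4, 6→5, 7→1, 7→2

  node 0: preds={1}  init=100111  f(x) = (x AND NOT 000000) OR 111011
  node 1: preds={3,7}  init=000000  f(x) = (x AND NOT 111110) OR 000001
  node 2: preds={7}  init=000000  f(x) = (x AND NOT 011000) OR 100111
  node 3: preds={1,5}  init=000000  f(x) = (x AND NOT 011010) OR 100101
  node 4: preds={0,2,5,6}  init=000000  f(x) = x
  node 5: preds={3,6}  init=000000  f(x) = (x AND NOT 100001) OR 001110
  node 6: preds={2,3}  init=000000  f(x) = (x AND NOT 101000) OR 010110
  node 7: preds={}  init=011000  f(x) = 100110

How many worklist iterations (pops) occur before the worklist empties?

Iteration log — 16 steps:
  step 1. node 0  ⊔preds=000000  new=111111  old=100111  +wl: 
  step 2. node 1  ⊔preds=011000  new=000001  old=000000  +wl: 0
  step 3. node 2  ⊔preds=011000  new=100111  old=000000  +wl: 
  step 4. node 3  ⊔preds=000001  new=100101  old=000000  +wl: 1
  step 5. node 4  ⊔preds=111111  new=111111  old=000000  +wl: 
  step 6. node 5  ⊔preds=100101  new=001110  old=000000  +wl: 3,4
  step 7. node 6  ⊔preds=100111  new=010111  old=000000  +wl: 5
  step 8. node 7  ⊔preds=000000  new=111110  old=011000  +wl: 2
  step 9. node 0  ⊔preds=000001  new=111111  stable
  step 10. node 1  ⊔preds=111111  new=000001  stable
  step 11. node 3  ⊔preds=001111  new=100101  stable
  step 12. node 4  ⊔preds=111111  new=111111  stable
  step 13. node 5  ⊔preds=110111  new=011110  old=001110  +wl: 3,4
  step 14. node 2  ⊔preds=111110  new=100111  stable
  step 15. node 3  ⊔preds=011111  new=100101  stable
  step 16. node 4  ⊔preds=111111  new=111111  stable

Least fixpoint reached:
  node 0: 111111
  node 1: 000001
  node 2: 100111
  node 3: 100101
  node 4: 111111
  node 5: 011110
  node 6: 010111
  node 7: 111110

16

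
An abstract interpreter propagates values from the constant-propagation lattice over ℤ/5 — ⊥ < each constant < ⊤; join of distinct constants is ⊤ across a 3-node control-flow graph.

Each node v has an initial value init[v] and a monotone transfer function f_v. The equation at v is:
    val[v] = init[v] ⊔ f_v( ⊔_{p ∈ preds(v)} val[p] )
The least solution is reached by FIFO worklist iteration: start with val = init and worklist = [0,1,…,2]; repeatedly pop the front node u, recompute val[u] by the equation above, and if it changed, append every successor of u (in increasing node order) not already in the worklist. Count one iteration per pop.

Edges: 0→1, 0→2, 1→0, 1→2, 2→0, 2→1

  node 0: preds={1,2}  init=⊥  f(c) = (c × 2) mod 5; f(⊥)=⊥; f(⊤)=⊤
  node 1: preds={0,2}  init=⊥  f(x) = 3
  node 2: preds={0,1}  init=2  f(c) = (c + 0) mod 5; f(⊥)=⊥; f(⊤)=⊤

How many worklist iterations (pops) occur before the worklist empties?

6

Trace (6 dequeues):
  [1] u=0 | in 2 | out 4 | prev ⊥ | push {}
  [2] u=1 | in ⊤ | out 3 | prev ⊥ | push {0}
  [3] u=2 | in ⊤ | out ⊤ | prev 2 | push {1}
  [4] u=0 | in ⊤ | out ⊤ | prev 4 | push {2}
  [5] u=1 | in ⊤ | out 3 | ==
  [6] u=2 | in ⊤ | out ⊤ | ==

Converged values:
  [0] ⊤
  [1] 3
  [2] ⊤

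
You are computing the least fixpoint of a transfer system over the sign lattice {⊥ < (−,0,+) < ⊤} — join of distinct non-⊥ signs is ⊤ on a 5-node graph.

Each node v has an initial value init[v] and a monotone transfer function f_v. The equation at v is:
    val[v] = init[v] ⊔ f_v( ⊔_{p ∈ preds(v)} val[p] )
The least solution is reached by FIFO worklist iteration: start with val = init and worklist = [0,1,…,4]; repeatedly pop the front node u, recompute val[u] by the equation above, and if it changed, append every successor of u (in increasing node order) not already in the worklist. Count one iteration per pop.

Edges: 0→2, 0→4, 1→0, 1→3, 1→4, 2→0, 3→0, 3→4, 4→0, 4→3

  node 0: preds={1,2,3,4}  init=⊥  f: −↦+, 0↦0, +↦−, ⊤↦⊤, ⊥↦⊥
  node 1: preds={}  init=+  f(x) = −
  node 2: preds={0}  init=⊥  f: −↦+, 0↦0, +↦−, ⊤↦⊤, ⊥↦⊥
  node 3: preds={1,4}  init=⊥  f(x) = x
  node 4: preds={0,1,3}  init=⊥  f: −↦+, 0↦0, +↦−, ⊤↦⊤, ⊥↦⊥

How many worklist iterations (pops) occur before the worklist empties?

Iteration log — 10 steps:
  step 1. node 0  ⊔preds=+  new=−  old=⊥  +wl: 
  step 2. node 1  ⊔preds=⊥  new=⊤  old=+  +wl: 0
  step 3. node 2  ⊔preds=−  new=+  old=⊥  +wl: 
  step 4. node 3  ⊔preds=⊤  new=⊤  old=⊥  +wl: 
  step 5. node 4  ⊔preds=⊤  new=⊤  old=⊥  +wl: 3
  step 6. node 0  ⊔preds=⊤  new=⊤  old=−  +wl: 2,4
  step 7. node 3  ⊔preds=⊤  new=⊤  stable
  step 8. node 2  ⊔preds=⊤  new=⊤  old=+  +wl: 0
  step 9. node 4  ⊔preds=⊤  new=⊤  stable
  step 10. node 0  ⊔preds=⊤  new=⊤  stable

Least fixpoint reached:
  node 0: ⊤
  node 1: ⊤
  node 2: ⊤
  node 3: ⊤
  node 4: ⊤

10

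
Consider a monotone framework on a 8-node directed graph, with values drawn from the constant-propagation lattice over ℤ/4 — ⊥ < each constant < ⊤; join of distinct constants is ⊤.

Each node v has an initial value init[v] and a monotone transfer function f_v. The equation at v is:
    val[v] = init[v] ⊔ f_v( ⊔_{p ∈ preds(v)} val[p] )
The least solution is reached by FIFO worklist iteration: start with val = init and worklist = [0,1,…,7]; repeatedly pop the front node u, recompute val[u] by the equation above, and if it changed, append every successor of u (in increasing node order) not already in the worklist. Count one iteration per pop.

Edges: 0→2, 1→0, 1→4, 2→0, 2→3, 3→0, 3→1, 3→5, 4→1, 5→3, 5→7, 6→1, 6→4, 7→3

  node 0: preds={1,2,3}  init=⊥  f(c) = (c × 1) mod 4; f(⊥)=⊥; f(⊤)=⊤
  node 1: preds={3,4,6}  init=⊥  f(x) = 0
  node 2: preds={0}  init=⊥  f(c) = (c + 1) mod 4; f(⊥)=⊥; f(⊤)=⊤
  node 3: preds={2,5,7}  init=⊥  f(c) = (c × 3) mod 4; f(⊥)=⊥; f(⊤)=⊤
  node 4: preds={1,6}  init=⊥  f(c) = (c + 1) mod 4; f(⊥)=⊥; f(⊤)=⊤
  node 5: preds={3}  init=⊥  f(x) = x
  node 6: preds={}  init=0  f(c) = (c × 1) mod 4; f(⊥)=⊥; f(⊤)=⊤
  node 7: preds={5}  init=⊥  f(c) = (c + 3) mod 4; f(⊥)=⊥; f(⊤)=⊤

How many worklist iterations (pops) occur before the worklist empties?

25

Worklist (25 pops):
  #1 pop 0: in=⊥ → ⊥ (no change)
  #2 pop 1: in=0 → 0 (was ⊥); enqueue [0]
  #3 pop 2: in=⊥ → ⊥ (no change)
  #4 pop 3: in=⊥ → ⊥ (no change)
  #5 pop 4: in=0 → 1 (was ⊥); enqueue [1]
  #6 pop 5: in=⊥ → ⊥ (no change)
  #7 pop 6: in=⊥ → 0 (no change)
  #8 pop 7: in=⊥ → ⊥ (no change)
  #9 pop 0: in=0 → 0 (was ⊥); enqueue [2]
  #10 pop 1: in=⊤ → 0 (no change)
  #11 pop 2: in=0 → 1 (was ⊥); enqueue [0,3]
  #12 pop 0: in=⊤ → ⊤ (was 0); enqueue [2]
  #13 pop 3: in=1 → 3 (was ⊥); enqueue [0,1,5]
  #14 pop 2: in=⊤ → ⊤ (was 1); enqueue [3]
  #15 pop 0: in=⊤ → ⊤ (no change)
  #16 pop 1: in=⊤ → 0 (no change)
  #17 pop 5: in=3 → 3 (was ⊥); enqueue [7]
  #18 pop 3: in=⊤ → ⊤ (was 3); enqueue [0,1,5]
  #19 pop 7: in=3 → 2 (was ⊥); enqueue [3]
  #20 pop 0: in=⊤ → ⊤ (no change)
  #21 pop 1: in=⊤ → 0 (no change)
  #22 pop 5: in=⊤ → ⊤ (was 3); enqueue [7]
  #23 pop 3: in=⊤ → ⊤ (no change)
  #24 pop 7: in=⊤ → ⊤ (was 2); enqueue [3]
  #25 pop 3: in=⊤ → ⊤ (no change)

Fixpoint:
  val[0] = ⊤
  val[1] = 0
  val[2] = ⊤
  val[3] = ⊤
  val[4] = 1
  val[5] = ⊤
  val[6] = 0
  val[7] = ⊤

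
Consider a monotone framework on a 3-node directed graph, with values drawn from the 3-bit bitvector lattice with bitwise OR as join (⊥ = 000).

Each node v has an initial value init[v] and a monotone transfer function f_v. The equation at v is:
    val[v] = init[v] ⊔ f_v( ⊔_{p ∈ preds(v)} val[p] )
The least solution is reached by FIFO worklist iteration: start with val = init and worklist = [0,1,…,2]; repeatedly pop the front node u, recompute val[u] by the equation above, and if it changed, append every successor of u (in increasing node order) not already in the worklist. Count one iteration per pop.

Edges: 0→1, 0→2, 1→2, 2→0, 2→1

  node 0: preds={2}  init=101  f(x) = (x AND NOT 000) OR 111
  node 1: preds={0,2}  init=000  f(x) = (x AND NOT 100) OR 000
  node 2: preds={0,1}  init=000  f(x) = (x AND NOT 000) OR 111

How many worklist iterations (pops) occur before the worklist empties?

5

Iteration log — 5 steps:
  step 1. node 0  ⊔preds=000  new=111  old=101  +wl: 
  step 2. node 1  ⊔preds=111  new=011  old=000  +wl: 
  step 3. node 2  ⊔preds=111  new=111  old=000  +wl: 0,1
  step 4. node 0  ⊔preds=111  new=111  stable
  step 5. node 1  ⊔preds=111  new=011  stable

Least fixpoint reached:
  node 0: 111
  node 1: 011
  node 2: 111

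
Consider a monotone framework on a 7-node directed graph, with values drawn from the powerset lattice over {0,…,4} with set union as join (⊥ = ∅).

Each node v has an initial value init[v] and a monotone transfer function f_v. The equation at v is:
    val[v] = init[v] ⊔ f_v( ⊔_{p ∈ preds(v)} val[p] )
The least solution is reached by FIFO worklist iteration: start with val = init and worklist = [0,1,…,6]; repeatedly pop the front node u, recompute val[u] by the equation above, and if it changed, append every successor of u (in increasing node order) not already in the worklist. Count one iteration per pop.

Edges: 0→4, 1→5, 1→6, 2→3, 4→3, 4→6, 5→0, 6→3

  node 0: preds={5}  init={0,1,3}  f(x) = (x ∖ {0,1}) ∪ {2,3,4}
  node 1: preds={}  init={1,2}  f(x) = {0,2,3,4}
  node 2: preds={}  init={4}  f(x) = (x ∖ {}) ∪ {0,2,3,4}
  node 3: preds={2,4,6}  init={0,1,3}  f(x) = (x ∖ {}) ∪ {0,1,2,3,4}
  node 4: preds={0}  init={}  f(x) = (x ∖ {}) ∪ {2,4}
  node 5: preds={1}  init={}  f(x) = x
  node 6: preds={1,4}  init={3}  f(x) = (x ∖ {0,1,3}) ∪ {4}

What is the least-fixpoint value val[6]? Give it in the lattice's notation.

Worklist (9 pops):
  #1 pop 0: in={} → {0,1,2,3,4} (was {0,1,3}); enqueue []
  #2 pop 1: in={} → {0,1,2,3,4} (was {1,2}); enqueue []
  #3 pop 2: in={} → {0,2,3,4} (was {4}); enqueue []
  #4 pop 3: in={0,2,3,4} → {0,1,2,3,4} (was {0,1,3}); enqueue []
  #5 pop 4: in={0,1,2,3,4} → {0,1,2,3,4} (was {}); enqueue [3]
  #6 pop 5: in={0,1,2,3,4} → {0,1,2,3,4} (was {}); enqueue [0]
  #7 pop 6: in={0,1,2,3,4} → {2,3,4} (was {3}); enqueue []
  #8 pop 3: in={0,1,2,3,4} → {0,1,2,3,4} (no change)
  #9 pop 0: in={0,1,2,3,4} → {0,1,2,3,4} (no change)

Fixpoint:
  val[0] = {0,1,2,3,4}
  val[1] = {0,1,2,3,4}
  val[2] = {0,2,3,4}
  val[3] = {0,1,2,3,4}
  val[4] = {0,1,2,3,4}
  val[5] = {0,1,2,3,4}
  val[6] = {2,3,4}

{2,3,4}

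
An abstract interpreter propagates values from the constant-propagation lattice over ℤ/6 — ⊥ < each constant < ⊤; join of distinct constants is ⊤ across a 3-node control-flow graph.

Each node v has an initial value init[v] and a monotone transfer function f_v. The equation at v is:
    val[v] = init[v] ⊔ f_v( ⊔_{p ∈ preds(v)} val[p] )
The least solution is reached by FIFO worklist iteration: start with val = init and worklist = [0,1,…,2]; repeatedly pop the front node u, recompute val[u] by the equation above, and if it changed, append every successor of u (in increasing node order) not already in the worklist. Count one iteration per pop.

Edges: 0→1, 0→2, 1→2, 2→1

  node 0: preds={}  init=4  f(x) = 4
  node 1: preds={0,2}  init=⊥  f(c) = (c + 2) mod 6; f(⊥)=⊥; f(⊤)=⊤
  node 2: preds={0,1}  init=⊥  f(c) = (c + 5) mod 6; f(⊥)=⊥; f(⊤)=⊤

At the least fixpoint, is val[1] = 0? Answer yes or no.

no

Iteration log — 5 steps:
  step 1. node 0  ⊔preds=⊥  new=4  stable
  step 2. node 1  ⊔preds=4  new=0  old=⊥  +wl: 
  step 3. node 2  ⊔preds=⊤  new=⊤  old=⊥  +wl: 1
  step 4. node 1  ⊔preds=⊤  new=⊤  old=0  +wl: 2
  step 5. node 2  ⊔preds=⊤  new=⊤  stable

Least fixpoint reached:
  node 0: 4
  node 1: ⊤
  node 2: ⊤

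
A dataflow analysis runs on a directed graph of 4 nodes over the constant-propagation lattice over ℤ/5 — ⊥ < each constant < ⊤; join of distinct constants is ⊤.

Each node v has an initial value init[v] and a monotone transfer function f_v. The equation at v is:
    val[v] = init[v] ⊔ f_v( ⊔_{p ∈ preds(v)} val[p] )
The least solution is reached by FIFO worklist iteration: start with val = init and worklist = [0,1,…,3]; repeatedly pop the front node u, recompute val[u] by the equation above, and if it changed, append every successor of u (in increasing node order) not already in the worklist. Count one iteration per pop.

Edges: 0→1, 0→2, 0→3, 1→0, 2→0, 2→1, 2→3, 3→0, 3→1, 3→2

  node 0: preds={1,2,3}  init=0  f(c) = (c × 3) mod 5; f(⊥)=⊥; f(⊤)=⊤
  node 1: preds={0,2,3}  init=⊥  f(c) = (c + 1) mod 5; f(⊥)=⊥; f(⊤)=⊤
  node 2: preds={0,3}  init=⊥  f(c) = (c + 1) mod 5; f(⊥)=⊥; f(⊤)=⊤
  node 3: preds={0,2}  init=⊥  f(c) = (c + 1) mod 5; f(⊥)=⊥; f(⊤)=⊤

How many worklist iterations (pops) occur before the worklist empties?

10

Worklist (10 pops):
  #1 pop 0: in=⊥ → 0 (no change)
  #2 pop 1: in=0 → 1 (was ⊥); enqueue [0]
  #3 pop 2: in=0 → 1 (was ⊥); enqueue [1]
  #4 pop 3: in=⊤ → ⊤ (was ⊥); enqueue [2]
  #5 pop 0: in=⊤ → ⊤ (was 0); enqueue [3]
  #6 pop 1: in=⊤ → ⊤ (was 1); enqueue [0]
  #7 pop 2: in=⊤ → ⊤ (was 1); enqueue [1]
  #8 pop 3: in=⊤ → ⊤ (no change)
  #9 pop 0: in=⊤ → ⊤ (no change)
  #10 pop 1: in=⊤ → ⊤ (no change)

Fixpoint:
  val[0] = ⊤
  val[1] = ⊤
  val[2] = ⊤
  val[3] = ⊤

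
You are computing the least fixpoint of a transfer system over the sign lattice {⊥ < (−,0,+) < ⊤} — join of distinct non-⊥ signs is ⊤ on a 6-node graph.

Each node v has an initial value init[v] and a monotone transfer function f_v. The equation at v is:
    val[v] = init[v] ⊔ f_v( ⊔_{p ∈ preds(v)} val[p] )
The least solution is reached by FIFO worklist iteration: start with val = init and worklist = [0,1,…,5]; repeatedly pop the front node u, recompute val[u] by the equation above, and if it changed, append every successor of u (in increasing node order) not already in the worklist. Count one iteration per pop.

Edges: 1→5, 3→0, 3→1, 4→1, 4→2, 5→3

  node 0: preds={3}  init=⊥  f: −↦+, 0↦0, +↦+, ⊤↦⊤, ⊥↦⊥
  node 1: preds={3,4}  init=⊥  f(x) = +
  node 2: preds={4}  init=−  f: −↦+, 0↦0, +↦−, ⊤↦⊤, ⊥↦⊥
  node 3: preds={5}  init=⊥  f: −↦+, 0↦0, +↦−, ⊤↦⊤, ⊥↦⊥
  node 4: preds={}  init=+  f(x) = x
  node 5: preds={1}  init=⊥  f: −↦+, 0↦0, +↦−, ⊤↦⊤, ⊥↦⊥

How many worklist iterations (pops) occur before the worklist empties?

9

Worklist (9 pops):
  #1 pop 0: in=⊥ → ⊥ (no change)
  #2 pop 1: in=+ → + (was ⊥); enqueue []
  #3 pop 2: in=+ → − (no change)
  #4 pop 3: in=⊥ → ⊥ (no change)
  #5 pop 4: in=⊥ → + (no change)
  #6 pop 5: in=+ → − (was ⊥); enqueue [3]
  #7 pop 3: in=− → + (was ⊥); enqueue [0,1]
  #8 pop 0: in=+ → + (was ⊥); enqueue []
  #9 pop 1: in=+ → + (no change)

Fixpoint:
  val[0] = +
  val[1] = +
  val[2] = −
  val[3] = +
  val[4] = +
  val[5] = −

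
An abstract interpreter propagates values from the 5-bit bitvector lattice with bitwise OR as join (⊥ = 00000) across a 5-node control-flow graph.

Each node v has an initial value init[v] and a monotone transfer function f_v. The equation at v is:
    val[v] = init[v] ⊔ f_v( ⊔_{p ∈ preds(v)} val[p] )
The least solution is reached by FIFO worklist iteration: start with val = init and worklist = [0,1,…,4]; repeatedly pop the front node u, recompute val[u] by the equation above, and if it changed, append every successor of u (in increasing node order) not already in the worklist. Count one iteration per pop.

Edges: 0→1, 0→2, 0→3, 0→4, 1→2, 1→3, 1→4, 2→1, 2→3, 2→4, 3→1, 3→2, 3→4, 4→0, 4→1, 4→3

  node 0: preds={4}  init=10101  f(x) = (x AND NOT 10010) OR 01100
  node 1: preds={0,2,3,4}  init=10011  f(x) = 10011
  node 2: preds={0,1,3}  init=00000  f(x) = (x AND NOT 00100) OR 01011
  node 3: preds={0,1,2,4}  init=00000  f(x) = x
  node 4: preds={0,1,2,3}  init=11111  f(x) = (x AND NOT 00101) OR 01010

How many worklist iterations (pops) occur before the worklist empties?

7

Worklist (7 pops):
  #1 pop 0: in=11111 → 11101 (was 10101); enqueue []
  #2 pop 1: in=11111 → 10011 (no change)
  #3 pop 2: in=11111 → 11011 (was 00000); enqueue [1]
  #4 pop 3: in=11111 → 11111 (was 00000); enqueue [2]
  #5 pop 4: in=11111 → 11111 (no change)
  #6 pop 1: in=11111 → 10011 (no change)
  #7 pop 2: in=11111 → 11011 (no change)

Fixpoint:
  val[0] = 11101
  val[1] = 10011
  val[2] = 11011
  val[3] = 11111
  val[4] = 11111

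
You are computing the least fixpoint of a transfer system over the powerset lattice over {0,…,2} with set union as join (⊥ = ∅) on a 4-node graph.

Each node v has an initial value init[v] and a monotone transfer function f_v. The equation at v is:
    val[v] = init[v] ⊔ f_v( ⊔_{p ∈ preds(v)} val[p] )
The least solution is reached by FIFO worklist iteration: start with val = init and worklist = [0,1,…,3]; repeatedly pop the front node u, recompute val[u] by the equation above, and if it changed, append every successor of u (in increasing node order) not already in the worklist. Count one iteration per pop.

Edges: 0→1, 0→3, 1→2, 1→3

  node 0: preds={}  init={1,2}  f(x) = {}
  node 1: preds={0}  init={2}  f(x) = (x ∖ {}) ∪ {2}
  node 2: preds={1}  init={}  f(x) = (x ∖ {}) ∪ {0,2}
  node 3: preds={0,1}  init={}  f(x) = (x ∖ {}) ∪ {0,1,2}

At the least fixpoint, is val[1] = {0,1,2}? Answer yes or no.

no

Trace (4 dequeues):
  [1] u=0 | in {} | out {1,2} | ==
  [2] u=1 | in {1,2} | out {1,2} | prev {2} | push {}
  [3] u=2 | in {1,2} | out {0,1,2} | prev {} | push {}
  [4] u=3 | in {1,2} | out {0,1,2} | prev {} | push {}

Converged values:
  [0] {1,2}
  [1] {1,2}
  [2] {0,1,2}
  [3] {0,1,2}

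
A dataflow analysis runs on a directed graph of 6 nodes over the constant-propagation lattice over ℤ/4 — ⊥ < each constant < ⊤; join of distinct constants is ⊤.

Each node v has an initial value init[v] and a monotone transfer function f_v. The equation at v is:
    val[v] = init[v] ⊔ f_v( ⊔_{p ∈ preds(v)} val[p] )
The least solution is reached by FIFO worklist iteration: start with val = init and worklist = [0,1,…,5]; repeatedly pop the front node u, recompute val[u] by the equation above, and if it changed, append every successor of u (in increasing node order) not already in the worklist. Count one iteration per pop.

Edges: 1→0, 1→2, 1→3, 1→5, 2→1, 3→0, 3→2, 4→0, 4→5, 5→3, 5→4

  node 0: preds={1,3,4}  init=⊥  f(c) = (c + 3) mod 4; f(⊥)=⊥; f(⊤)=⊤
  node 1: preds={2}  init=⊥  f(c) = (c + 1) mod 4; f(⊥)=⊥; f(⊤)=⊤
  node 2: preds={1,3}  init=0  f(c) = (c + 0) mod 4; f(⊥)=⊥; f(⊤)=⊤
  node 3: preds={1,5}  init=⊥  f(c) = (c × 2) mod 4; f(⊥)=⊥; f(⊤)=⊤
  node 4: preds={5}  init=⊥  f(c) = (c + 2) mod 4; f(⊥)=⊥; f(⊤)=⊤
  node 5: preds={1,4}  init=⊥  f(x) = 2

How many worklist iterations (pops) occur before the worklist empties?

Iteration log — 14 steps:
  step 1. node 0  ⊔preds=⊥  new=⊥  stable
  step 2. node 1  ⊔preds=0  new=1  old=⊥  +wl: 0
  step 3. node 2  ⊔preds=1  new=⊤  old=0  +wl: 1
  step 4. node 3  ⊔preds=1  new=2  old=⊥  +wl: 2
  step 5. node 4  ⊔preds=⊥  new=⊥  stable
  step 6. node 5  ⊔preds=1  new=2  old=⊥  +wl: 3,4
  step 7. node 0  ⊔preds=⊤  new=⊤  old=⊥  +wl: 
  step 8. node 1  ⊔preds=⊤  new=⊤  old=1  +wl: 0,5
  step 9. node 2  ⊔preds=⊤  new=⊤  stable
  step 10. node 3  ⊔preds=⊤  new=⊤  old=2  +wl: 2
  step 11. node 4  ⊔preds=2  new=0  old=⊥  +wl: 
  step 12. node 0  ⊔preds=⊤  new=⊤  stable
  step 13. node 5  ⊔preds=⊤  new=2  stable
  step 14. node 2  ⊔preds=⊤  new=⊤  stable

Least fixpoint reached:
  node 0: ⊤
  node 1: ⊤
  node 2: ⊤
  node 3: ⊤
  node 4: 0
  node 5: 2

14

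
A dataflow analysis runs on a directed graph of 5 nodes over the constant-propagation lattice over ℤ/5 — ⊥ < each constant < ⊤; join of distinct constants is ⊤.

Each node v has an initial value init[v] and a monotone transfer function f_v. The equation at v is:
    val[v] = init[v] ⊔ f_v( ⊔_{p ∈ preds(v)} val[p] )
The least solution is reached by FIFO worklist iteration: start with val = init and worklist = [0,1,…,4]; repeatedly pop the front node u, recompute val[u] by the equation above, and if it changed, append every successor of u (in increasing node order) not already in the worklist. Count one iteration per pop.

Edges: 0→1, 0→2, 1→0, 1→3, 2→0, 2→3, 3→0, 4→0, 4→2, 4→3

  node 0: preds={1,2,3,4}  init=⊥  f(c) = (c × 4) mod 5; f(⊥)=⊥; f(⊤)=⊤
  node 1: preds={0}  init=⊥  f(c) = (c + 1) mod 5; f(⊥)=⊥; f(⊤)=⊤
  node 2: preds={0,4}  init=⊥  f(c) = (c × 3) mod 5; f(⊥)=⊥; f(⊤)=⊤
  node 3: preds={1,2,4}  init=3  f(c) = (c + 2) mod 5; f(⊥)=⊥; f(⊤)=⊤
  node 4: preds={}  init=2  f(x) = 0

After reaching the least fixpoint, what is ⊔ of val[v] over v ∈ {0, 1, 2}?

⊤

Worklist (8 pops):
  #1 pop 0: in=⊤ → ⊤ (was ⊥); enqueue []
  #2 pop 1: in=⊤ → ⊤ (was ⊥); enqueue [0]
  #3 pop 2: in=⊤ → ⊤ (was ⊥); enqueue []
  #4 pop 3: in=⊤ → ⊤ (was 3); enqueue []
  #5 pop 4: in=⊥ → ⊤ (was 2); enqueue [2,3]
  #6 pop 0: in=⊤ → ⊤ (no change)
  #7 pop 2: in=⊤ → ⊤ (no change)
  #8 pop 3: in=⊤ → ⊤ (no change)

Fixpoint:
  val[0] = ⊤
  val[1] = ⊤
  val[2] = ⊤
  val[3] = ⊤
  val[4] = ⊤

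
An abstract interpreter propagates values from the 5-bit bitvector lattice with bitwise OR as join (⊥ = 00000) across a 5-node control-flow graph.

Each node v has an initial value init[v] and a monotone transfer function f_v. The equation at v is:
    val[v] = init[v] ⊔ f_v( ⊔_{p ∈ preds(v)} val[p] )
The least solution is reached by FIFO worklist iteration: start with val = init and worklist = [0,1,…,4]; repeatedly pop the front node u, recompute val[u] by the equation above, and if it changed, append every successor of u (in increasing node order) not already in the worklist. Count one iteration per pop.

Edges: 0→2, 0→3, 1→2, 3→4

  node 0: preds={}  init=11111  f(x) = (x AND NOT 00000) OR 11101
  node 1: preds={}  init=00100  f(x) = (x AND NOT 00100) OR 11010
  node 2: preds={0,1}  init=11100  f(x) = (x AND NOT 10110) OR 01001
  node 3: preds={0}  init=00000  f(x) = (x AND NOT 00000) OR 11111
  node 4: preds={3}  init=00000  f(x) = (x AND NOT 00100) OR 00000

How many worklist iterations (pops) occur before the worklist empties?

Worklist (5 pops):
  #1 pop 0: in=00000 → 11111 (no change)
  #2 pop 1: in=00000 → 11110 (was 00100); enqueue []
  #3 pop 2: in=11111 → 11101 (was 11100); enqueue []
  #4 pop 3: in=11111 → 11111 (was 00000); enqueue []
  #5 pop 4: in=11111 → 11011 (was 00000); enqueue []

Fixpoint:
  val[0] = 11111
  val[1] = 11110
  val[2] = 11101
  val[3] = 11111
  val[4] = 11011

5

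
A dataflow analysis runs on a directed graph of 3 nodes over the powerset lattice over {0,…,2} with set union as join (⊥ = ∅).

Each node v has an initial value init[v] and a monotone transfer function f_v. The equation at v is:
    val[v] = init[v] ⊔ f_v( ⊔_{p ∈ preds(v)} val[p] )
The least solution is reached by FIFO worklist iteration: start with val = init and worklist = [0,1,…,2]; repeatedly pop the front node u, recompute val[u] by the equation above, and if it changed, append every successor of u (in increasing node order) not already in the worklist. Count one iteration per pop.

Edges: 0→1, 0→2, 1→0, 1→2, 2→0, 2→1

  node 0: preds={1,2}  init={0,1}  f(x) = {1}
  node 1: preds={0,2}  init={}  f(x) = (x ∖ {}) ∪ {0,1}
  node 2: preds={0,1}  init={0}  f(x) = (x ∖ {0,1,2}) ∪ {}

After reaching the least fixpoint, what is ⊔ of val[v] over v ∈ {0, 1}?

{0,1}

Trace (4 dequeues):
  [1] u=0 | in {0} | out {0,1} | ==
  [2] u=1 | in {0,1} | out {0,1} | prev {} | push {0}
  [3] u=2 | in {0,1} | out {0} | ==
  [4] u=0 | in {0,1} | out {0,1} | ==

Converged values:
  [0] {0,1}
  [1] {0,1}
  [2] {0}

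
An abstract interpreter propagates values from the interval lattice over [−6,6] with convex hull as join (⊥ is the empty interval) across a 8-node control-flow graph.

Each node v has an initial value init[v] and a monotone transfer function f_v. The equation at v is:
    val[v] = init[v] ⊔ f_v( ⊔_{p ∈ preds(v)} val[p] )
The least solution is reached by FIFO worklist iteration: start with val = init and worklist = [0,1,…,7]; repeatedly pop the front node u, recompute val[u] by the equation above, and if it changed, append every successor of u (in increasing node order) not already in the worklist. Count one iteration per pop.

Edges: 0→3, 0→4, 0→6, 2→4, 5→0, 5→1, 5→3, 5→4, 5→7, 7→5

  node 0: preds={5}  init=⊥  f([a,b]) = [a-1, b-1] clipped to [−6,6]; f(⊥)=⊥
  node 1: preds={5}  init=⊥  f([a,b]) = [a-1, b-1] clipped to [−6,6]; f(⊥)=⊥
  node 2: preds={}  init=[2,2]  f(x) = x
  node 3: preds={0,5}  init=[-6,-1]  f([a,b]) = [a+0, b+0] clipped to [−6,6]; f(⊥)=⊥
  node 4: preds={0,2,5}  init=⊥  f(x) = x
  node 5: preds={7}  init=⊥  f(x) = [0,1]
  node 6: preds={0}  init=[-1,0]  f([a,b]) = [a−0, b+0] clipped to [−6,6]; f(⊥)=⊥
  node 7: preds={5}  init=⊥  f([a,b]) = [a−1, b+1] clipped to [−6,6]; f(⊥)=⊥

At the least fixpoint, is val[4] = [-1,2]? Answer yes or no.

Iteration log — 14 steps:
  step 1. node 0  ⊔preds=⊥  new=⊥  stable
  step 2. node 1  ⊔preds=⊥  new=⊥  stable
  step 3. node 2  ⊔preds=⊥  new=[2,2]  stable
  step 4. node 3  ⊔preds=⊥  new=[-6,-1]  stable
  step 5. node 4  ⊔preds=[2,2]  new=[2,2]  old=⊥  +wl: 
  step 6. node 5  ⊔preds=⊥  new=[0,1]  old=⊥  +wl: 0,1,3,4
  step 7. node 6  ⊔preds=⊥  new=[-1,0]  stable
  step 8. node 7  ⊔preds=[0,1]  new=[-1,2]  old=⊥  +wl: 5
  step 9. node 0  ⊔preds=[0,1]  new=[-1,0]  old=⊥  +wl: 6
  step 10. node 1  ⊔preds=[0,1]  new=[-1,0]  old=⊥  +wl: 
  step 11. node 3  ⊔preds=[-1,1]  new=[-6,1]  old=[-6,-1]  +wl: 
  step 12. node 4  ⊔preds=[-1,2]  new=[-1,2]  old=[2,2]  +wl: 
  step 13. node 5  ⊔preds=[-1,2]  new=[0,1]  stable
  step 14. node 6  ⊔preds=[-1,0]  new=[-1,0]  stable

Least fixpoint reached:
  node 0: [-1,0]
  node 1: [-1,0]
  node 2: [2,2]
  node 3: [-6,1]
  node 4: [-1,2]
  node 5: [0,1]
  node 6: [-1,0]
  node 7: [-1,2]

yes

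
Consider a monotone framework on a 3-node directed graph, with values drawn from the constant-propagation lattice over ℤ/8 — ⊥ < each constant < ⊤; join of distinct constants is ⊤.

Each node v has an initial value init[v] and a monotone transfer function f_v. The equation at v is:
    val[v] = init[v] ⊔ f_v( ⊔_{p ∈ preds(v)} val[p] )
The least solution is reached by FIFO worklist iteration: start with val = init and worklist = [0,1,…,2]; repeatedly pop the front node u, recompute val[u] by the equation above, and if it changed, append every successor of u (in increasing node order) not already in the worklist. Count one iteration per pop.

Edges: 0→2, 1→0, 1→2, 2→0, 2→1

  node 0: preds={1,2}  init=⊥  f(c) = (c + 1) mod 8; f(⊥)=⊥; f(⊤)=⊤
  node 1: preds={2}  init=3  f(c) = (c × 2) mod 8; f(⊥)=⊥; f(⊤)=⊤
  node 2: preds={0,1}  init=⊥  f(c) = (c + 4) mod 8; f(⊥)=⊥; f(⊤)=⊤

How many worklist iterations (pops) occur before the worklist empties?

7

Iteration log — 7 steps:
  step 1. node 0  ⊔preds=3  new=4  old=⊥  +wl: 
  step 2. node 1  ⊔preds=⊥  new=3  stable
  step 3. node 2  ⊔preds=⊤  new=⊤  old=⊥  +wl: 0,1
  step 4. node 0  ⊔preds=⊤  new=⊤  old=4  +wl: 2
  step 5. node 1  ⊔preds=⊤  new=⊤  old=3  +wl: 0
  step 6. node 2  ⊔preds=⊤  new=⊤  stable
  step 7. node 0  ⊔preds=⊤  new=⊤  stable

Least fixpoint reached:
  node 0: ⊤
  node 1: ⊤
  node 2: ⊤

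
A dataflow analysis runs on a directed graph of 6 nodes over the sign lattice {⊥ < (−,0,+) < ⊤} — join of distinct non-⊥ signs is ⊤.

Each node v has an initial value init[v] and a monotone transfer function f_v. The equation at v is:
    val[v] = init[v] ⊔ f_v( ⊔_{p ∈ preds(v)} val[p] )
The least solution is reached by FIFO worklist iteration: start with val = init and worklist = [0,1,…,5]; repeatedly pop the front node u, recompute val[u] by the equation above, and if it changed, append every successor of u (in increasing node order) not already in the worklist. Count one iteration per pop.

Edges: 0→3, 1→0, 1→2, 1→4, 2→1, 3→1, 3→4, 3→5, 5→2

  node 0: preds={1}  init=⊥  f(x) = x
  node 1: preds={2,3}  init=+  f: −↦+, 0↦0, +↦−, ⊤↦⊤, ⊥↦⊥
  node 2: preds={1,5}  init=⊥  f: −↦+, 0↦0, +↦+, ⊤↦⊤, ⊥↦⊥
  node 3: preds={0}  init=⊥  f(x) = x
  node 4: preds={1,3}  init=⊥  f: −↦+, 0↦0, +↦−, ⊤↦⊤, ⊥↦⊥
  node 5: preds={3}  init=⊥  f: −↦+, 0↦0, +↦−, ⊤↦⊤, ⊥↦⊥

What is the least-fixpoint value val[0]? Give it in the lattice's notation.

⊤

Iteration log — 16 steps:
  step 1. node 0  ⊔preds=+  new=+  old=⊥  +wl: 
  step 2. node 1  ⊔preds=⊥  new=+  stable
  step 3. node 2  ⊔preds=+  new=+  old=⊥  +wl: 1
  step 4. node 3  ⊔preds=+  new=+  old=⊥  +wl: 
  step 5. node 4  ⊔preds=+  new=−  old=⊥  +wl: 
  step 6. node 5  ⊔preds=+  new=−  old=⊥  +wl: 2
  step 7. node 1  ⊔preds=+  new=⊤  old=+  +wl: 0,4
  step 8. node 2  ⊔preds=⊤  new=⊤  old=+  +wl: 1
  step 9. node 0  ⊔preds=⊤  new=⊤  old=+  +wl: 3
  step 10. node 4  ⊔preds=⊤  new=⊤  old=−  +wl: 
  step 11. node 1  ⊔preds=⊤  new=⊤  stable
  step 12. node 3  ⊔preds=⊤  new=⊤  old=+  +wl: 1,4,5
  step 13. node 1  ⊔preds=⊤  new=⊤  stable
  step 14. node 4  ⊔preds=⊤  new=⊤  stable
  step 15. node 5  ⊔preds=⊤  new=⊤  old=−  +wl: 2
  step 16. node 2  ⊔preds=⊤  new=⊤  stable

Least fixpoint reached:
  node 0: ⊤
  node 1: ⊤
  node 2: ⊤
  node 3: ⊤
  node 4: ⊤
  node 5: ⊤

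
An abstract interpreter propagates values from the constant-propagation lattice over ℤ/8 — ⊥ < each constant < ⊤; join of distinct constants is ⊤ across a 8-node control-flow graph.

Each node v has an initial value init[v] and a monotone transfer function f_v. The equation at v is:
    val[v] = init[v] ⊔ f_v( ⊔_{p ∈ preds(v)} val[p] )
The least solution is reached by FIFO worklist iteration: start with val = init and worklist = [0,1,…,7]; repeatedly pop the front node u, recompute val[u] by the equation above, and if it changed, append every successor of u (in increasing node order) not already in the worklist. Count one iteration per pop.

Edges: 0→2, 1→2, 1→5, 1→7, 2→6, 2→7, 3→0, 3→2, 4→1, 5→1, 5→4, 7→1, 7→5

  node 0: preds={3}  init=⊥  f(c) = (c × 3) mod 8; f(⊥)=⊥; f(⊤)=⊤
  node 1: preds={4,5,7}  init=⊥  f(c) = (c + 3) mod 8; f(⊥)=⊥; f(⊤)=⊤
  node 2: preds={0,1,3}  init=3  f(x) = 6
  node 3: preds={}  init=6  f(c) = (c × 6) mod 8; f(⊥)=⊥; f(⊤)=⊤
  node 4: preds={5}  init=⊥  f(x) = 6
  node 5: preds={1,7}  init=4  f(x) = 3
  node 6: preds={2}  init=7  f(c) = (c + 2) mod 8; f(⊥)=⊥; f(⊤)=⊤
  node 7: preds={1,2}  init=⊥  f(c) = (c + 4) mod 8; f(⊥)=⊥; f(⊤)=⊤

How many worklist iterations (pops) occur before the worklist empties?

Worklist (13 pops):
  #1 pop 0: in=6 → 2 (was ⊥); enqueue []
  #2 pop 1: in=4 → 7 (was ⊥); enqueue []
  #3 pop 2: in=⊤ → ⊤ (was 3); enqueue []
  #4 pop 3: in=⊥ → 6 (no change)
  #5 pop 4: in=4 → 6 (was ⊥); enqueue [1]
  #6 pop 5: in=7 → ⊤ (was 4); enqueue [4]
  #7 pop 6: in=⊤ → ⊤ (was 7); enqueue []
  #8 pop 7: in=⊤ → ⊤ (was ⊥); enqueue [5]
  #9 pop 1: in=⊤ → ⊤ (was 7); enqueue [2,7]
  #10 pop 4: in=⊤ → 6 (no change)
  #11 pop 5: in=⊤ → ⊤ (no change)
  #12 pop 2: in=⊤ → ⊤ (no change)
  #13 pop 7: in=⊤ → ⊤ (no change)

Fixpoint:
  val[0] = 2
  val[1] = ⊤
  val[2] = ⊤
  val[3] = 6
  val[4] = 6
  val[5] = ⊤
  val[6] = ⊤
  val[7] = ⊤

13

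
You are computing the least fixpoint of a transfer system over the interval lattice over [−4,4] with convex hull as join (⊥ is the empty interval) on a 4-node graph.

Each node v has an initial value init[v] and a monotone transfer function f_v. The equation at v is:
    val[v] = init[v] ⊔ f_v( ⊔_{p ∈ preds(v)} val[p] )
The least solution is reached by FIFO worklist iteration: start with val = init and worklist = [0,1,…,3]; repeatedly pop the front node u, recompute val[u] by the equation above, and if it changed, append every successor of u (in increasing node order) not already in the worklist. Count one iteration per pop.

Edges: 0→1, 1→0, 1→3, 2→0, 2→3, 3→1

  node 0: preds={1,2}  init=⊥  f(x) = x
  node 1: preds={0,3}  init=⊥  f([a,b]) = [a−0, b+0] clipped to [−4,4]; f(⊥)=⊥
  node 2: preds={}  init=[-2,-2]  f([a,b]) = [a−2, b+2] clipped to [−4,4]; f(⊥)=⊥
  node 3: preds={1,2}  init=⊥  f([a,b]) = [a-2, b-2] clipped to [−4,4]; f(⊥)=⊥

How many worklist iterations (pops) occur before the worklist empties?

9

Worklist (9 pops):
  #1 pop 0: in=[-2,-2] → [-2,-2] (was ⊥); enqueue []
  #2 pop 1: in=[-2,-2] → [-2,-2] (was ⊥); enqueue [0]
  #3 pop 2: in=⊥ → [-2,-2] (no change)
  #4 pop 3: in=[-2,-2] → [-4,-4] (was ⊥); enqueue [1]
  #5 pop 0: in=[-2,-2] → [-2,-2] (no change)
  #6 pop 1: in=[-4,-2] → [-4,-2] (was [-2,-2]); enqueue [0,3]
  #7 pop 0: in=[-4,-2] → [-4,-2] (was [-2,-2]); enqueue [1]
  #8 pop 3: in=[-4,-2] → [-4,-4] (no change)
  #9 pop 1: in=[-4,-2] → [-4,-2] (no change)

Fixpoint:
  val[0] = [-4,-2]
  val[1] = [-4,-2]
  val[2] = [-2,-2]
  val[3] = [-4,-4]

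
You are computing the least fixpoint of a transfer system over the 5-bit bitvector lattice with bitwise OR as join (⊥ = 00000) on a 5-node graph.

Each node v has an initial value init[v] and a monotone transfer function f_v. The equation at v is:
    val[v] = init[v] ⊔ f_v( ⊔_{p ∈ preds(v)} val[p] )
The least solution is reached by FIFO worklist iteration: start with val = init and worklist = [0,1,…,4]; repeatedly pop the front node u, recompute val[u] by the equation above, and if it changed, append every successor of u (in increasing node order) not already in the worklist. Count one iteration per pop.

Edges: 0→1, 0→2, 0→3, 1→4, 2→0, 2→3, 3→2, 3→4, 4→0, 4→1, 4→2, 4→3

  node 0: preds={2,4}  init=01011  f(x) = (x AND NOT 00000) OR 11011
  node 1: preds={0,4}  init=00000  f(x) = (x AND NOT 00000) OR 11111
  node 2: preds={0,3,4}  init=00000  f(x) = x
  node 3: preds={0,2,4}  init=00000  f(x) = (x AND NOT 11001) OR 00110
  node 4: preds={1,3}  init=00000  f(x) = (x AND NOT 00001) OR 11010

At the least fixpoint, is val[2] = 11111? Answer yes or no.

Trace (10 dequeues):
  [1] u=0 | in 00000 | out 11011 | prev 01011 | push {}
  [2] u=1 | in 11011 | out 11111 | prev 00000 | push {}
  [3] u=2 | in 11011 | out 11011 | prev 00000 | push {0}
  [4] u=3 | in 11011 | out 00110 | prev 00000 | push {2}
  [5] u=4 | in 11111 | out 11110 | prev 00000 | push {1,3}
  [6] u=0 | in 11111 | out 11111 | prev 11011 | push {}
  [7] u=2 | in 11111 | out 11111 | prev 11011 | push {0}
  [8] u=1 | in 11111 | out 11111 | ==
  [9] u=3 | in 11111 | out 00110 | ==
  [10] u=0 | in 11111 | out 11111 | ==

Converged values:
  [0] 11111
  [1] 11111
  [2] 11111
  [3] 00110
  [4] 11110

yes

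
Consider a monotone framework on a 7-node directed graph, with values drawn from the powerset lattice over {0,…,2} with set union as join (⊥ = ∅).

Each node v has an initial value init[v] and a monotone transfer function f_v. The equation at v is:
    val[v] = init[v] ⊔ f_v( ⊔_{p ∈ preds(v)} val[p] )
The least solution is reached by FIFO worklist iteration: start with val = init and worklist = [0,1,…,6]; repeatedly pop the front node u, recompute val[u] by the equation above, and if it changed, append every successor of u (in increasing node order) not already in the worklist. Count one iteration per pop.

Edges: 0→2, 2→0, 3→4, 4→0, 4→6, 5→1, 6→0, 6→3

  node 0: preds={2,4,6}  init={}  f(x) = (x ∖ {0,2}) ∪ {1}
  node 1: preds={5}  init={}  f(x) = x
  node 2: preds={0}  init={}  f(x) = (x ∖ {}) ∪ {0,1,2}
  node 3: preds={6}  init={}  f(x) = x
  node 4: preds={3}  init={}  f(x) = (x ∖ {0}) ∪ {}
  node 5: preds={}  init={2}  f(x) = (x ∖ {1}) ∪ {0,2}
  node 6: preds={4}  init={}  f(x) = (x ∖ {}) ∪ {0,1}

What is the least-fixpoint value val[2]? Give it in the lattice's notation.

Worklist (13 pops):
  #1 pop 0: in={} → {1} (was {}); enqueue []
  #2 pop 1: in={2} → {2} (was {}); enqueue []
  #3 pop 2: in={1} → {0,1,2} (was {}); enqueue [0]
  #4 pop 3: in={} → {} (no change)
  #5 pop 4: in={} → {} (no change)
  #6 pop 5: in={} → {0,2} (was {2}); enqueue [1]
  #7 pop 6: in={} → {0,1} (was {}); enqueue [3]
  #8 pop 0: in={0,1,2} → {1} (no change)
  #9 pop 1: in={0,2} → {0,2} (was {2}); enqueue []
  #10 pop 3: in={0,1} → {0,1} (was {}); enqueue [4]
  #11 pop 4: in={0,1} → {1} (was {}); enqueue [0,6]
  #12 pop 0: in={0,1,2} → {1} (no change)
  #13 pop 6: in={1} → {0,1} (no change)

Fixpoint:
  val[0] = {1}
  val[1] = {0,2}
  val[2] = {0,1,2}
  val[3] = {0,1}
  val[4] = {1}
  val[5] = {0,2}
  val[6] = {0,1}

{0,1,2}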